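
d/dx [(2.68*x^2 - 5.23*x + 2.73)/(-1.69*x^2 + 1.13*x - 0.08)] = (-5.8103*x^2 + 8.7986*x - 2.6665)/(2.8561*x^4 - 3.8194*x^3 + 1.5473*x^2 - 0.1808*x + 0.0064)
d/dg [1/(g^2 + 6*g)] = 2*(-g - 3)/(g^2*(g + 6)^2)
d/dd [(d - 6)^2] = 2*d - 12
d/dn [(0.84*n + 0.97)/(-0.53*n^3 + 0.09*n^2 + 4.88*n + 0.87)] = (0.8904*n^3 + 1.4667*n^2 - 0.1746*n - 4.0028)/(0.2809*n^6 - 0.0954*n^5 - 5.1647*n^4 - 0.0438000000000001*n^3 + 23.971*n^2 + 8.4912*n + 0.7569)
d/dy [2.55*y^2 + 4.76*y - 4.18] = 5.1*y + 4.76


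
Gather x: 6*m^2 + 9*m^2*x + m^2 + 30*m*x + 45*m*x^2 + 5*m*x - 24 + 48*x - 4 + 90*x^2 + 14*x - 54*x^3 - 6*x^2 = 7*m^2 - 54*x^3 + x^2*(45*m + 84) + x*(9*m^2 + 35*m + 62) - 28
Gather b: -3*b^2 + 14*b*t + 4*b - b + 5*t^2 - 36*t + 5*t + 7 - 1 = -3*b^2 + b*(14*t + 3) + 5*t^2 - 31*t + 6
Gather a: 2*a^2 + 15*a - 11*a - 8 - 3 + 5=2*a^2 + 4*a - 6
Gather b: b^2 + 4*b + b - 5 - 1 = b^2 + 5*b - 6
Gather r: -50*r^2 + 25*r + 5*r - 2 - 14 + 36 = -50*r^2 + 30*r + 20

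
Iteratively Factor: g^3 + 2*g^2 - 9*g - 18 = (g + 3)*(g^2 - g - 6) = (g - 3)*(g + 3)*(g + 2)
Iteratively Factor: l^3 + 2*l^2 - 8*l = (l)*(l^2 + 2*l - 8) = l*(l - 2)*(l + 4)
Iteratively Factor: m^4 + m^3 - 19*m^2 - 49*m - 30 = (m + 3)*(m^3 - 2*m^2 - 13*m - 10) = (m + 2)*(m + 3)*(m^2 - 4*m - 5) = (m + 1)*(m + 2)*(m + 3)*(m - 5)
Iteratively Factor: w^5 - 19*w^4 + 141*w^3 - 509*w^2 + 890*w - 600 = (w - 5)*(w^4 - 14*w^3 + 71*w^2 - 154*w + 120) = (w - 5)*(w - 3)*(w^3 - 11*w^2 + 38*w - 40) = (w - 5)*(w - 3)*(w - 2)*(w^2 - 9*w + 20) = (w - 5)^2*(w - 3)*(w - 2)*(w - 4)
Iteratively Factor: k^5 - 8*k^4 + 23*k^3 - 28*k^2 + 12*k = (k - 3)*(k^4 - 5*k^3 + 8*k^2 - 4*k) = (k - 3)*(k - 2)*(k^3 - 3*k^2 + 2*k) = (k - 3)*(k - 2)^2*(k^2 - k) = (k - 3)*(k - 2)^2*(k - 1)*(k)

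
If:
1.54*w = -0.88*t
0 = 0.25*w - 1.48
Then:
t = -10.36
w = 5.92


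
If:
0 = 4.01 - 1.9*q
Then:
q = 2.11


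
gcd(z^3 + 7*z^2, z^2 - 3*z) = z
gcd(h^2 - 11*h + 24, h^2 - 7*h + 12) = h - 3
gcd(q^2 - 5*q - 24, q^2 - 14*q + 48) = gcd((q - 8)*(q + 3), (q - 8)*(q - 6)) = q - 8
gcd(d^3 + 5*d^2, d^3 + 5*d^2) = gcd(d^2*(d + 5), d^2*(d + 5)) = d^3 + 5*d^2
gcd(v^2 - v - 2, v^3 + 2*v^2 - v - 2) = v + 1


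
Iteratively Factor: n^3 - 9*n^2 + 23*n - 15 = (n - 3)*(n^2 - 6*n + 5) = (n - 3)*(n - 1)*(n - 5)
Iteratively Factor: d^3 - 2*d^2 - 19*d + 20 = (d + 4)*(d^2 - 6*d + 5) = (d - 5)*(d + 4)*(d - 1)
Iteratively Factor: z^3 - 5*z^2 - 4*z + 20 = (z + 2)*(z^2 - 7*z + 10) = (z - 2)*(z + 2)*(z - 5)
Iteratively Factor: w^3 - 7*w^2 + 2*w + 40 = (w + 2)*(w^2 - 9*w + 20) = (w - 4)*(w + 2)*(w - 5)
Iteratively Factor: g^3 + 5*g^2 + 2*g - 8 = (g - 1)*(g^2 + 6*g + 8) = (g - 1)*(g + 2)*(g + 4)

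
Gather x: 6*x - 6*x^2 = -6*x^2 + 6*x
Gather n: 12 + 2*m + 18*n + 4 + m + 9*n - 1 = 3*m + 27*n + 15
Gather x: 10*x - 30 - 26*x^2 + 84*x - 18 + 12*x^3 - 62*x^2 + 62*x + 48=12*x^3 - 88*x^2 + 156*x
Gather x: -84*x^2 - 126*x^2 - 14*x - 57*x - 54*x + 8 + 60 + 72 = -210*x^2 - 125*x + 140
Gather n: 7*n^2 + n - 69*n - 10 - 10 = 7*n^2 - 68*n - 20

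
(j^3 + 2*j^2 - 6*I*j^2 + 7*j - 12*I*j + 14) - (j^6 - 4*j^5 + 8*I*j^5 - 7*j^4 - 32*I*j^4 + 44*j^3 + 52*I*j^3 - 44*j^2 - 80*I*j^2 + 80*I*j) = -j^6 + 4*j^5 - 8*I*j^5 + 7*j^4 + 32*I*j^4 - 43*j^3 - 52*I*j^3 + 46*j^2 + 74*I*j^2 + 7*j - 92*I*j + 14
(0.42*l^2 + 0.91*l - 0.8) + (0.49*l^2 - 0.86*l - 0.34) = 0.91*l^2 + 0.05*l - 1.14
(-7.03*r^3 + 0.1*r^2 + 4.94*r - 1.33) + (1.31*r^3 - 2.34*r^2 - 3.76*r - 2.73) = -5.72*r^3 - 2.24*r^2 + 1.18*r - 4.06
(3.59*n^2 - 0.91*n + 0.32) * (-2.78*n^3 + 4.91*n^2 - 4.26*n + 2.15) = -9.9802*n^5 + 20.1567*n^4 - 20.6511*n^3 + 13.1663*n^2 - 3.3197*n + 0.688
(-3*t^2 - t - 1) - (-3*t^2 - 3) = 2 - t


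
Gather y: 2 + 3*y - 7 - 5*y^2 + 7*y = -5*y^2 + 10*y - 5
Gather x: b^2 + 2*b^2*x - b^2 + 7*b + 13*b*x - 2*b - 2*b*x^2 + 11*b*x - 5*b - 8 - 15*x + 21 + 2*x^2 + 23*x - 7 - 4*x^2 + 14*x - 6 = x^2*(-2*b - 2) + x*(2*b^2 + 24*b + 22)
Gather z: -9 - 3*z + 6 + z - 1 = -2*z - 4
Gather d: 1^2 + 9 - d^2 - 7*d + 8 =-d^2 - 7*d + 18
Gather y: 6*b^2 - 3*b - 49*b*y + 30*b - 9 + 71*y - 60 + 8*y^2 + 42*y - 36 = 6*b^2 + 27*b + 8*y^2 + y*(113 - 49*b) - 105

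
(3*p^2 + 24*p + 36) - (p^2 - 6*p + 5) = 2*p^2 + 30*p + 31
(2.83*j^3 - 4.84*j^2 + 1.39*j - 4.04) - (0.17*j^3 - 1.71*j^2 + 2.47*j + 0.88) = 2.66*j^3 - 3.13*j^2 - 1.08*j - 4.92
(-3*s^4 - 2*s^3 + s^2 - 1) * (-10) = 30*s^4 + 20*s^3 - 10*s^2 + 10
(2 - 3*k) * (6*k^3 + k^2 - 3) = -18*k^4 + 9*k^3 + 2*k^2 + 9*k - 6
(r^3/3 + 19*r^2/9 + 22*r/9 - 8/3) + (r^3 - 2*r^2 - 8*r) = 4*r^3/3 + r^2/9 - 50*r/9 - 8/3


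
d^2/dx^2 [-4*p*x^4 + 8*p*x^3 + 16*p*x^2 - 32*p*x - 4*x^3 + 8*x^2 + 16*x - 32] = -48*p*x^2 + 48*p*x + 32*p - 24*x + 16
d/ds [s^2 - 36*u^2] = 2*s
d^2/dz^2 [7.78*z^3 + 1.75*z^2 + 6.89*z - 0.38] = 46.68*z + 3.5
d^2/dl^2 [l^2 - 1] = 2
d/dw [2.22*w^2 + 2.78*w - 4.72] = 4.44*w + 2.78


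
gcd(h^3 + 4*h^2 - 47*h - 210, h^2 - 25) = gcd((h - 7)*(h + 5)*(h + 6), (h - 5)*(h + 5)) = h + 5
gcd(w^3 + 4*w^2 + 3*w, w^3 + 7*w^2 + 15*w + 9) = w^2 + 4*w + 3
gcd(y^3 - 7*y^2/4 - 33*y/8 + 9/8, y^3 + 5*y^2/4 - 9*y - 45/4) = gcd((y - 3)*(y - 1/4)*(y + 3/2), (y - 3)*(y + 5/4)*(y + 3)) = y - 3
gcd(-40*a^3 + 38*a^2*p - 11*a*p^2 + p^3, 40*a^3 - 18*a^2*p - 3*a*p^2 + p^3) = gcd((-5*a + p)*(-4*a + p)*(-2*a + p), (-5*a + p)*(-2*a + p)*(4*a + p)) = 10*a^2 - 7*a*p + p^2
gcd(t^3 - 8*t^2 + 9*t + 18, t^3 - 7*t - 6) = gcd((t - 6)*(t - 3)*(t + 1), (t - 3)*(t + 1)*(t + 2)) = t^2 - 2*t - 3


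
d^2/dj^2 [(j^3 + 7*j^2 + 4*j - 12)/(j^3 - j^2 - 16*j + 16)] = 8*(2*j^3 + 21*j^2 + 96*j + 112)/(j^6 - 48*j^4 + 768*j^2 - 4096)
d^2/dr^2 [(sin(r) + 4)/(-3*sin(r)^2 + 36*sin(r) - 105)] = (9*sin(r)^5 + 28*sin(r)^4 + 412*sin(r)^2 + 3131*sin(r) + 183*sin(3*r)/2 - sin(5*r)/2 - 1712)/(3*(sin(r) - 7)^3*(sin(r) - 5)^3)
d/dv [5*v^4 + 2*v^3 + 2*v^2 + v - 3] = 20*v^3 + 6*v^2 + 4*v + 1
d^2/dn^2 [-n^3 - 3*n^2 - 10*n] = -6*n - 6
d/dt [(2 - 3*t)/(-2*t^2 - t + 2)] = (6*t^2 + 3*t - (3*t - 2)*(4*t + 1) - 6)/(2*t^2 + t - 2)^2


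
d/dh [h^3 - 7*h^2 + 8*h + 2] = 3*h^2 - 14*h + 8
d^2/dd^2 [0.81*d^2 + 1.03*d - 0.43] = 1.62000000000000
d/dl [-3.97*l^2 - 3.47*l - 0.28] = -7.94*l - 3.47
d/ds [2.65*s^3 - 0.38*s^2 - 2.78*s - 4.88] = 7.95*s^2 - 0.76*s - 2.78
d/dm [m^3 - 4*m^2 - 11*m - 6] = 3*m^2 - 8*m - 11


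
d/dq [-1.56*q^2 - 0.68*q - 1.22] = -3.12*q - 0.68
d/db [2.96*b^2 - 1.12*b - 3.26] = 5.92*b - 1.12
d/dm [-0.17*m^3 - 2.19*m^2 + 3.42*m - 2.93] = -0.51*m^2 - 4.38*m + 3.42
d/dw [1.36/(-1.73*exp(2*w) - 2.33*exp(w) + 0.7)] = (4.7056*exp(w) + 3.1688)*exp(w)/(1.73*exp(2*w) + 2.33*exp(w) - 0.7)^2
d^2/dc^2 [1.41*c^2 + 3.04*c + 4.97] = 2.82000000000000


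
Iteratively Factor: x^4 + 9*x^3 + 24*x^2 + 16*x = (x)*(x^3 + 9*x^2 + 24*x + 16) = x*(x + 4)*(x^2 + 5*x + 4) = x*(x + 4)^2*(x + 1)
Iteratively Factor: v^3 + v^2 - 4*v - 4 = (v + 2)*(v^2 - v - 2) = (v + 1)*(v + 2)*(v - 2)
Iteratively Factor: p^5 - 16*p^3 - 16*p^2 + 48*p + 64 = (p - 4)*(p^4 + 4*p^3 - 16*p - 16) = (p - 4)*(p + 2)*(p^3 + 2*p^2 - 4*p - 8) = (p - 4)*(p + 2)^2*(p^2 - 4) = (p - 4)*(p + 2)^3*(p - 2)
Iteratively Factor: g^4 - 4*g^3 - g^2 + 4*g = (g + 1)*(g^3 - 5*g^2 + 4*g) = g*(g + 1)*(g^2 - 5*g + 4) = g*(g - 4)*(g + 1)*(g - 1)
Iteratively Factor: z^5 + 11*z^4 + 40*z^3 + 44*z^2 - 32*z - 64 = (z + 4)*(z^4 + 7*z^3 + 12*z^2 - 4*z - 16) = (z + 2)*(z + 4)*(z^3 + 5*z^2 + 2*z - 8) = (z + 2)^2*(z + 4)*(z^2 + 3*z - 4) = (z - 1)*(z + 2)^2*(z + 4)*(z + 4)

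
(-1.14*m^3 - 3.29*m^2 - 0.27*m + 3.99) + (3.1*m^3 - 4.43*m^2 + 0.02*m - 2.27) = 1.96*m^3 - 7.72*m^2 - 0.25*m + 1.72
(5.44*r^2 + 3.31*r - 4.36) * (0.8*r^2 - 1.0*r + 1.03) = 4.352*r^4 - 2.792*r^3 - 1.1948*r^2 + 7.7693*r - 4.4908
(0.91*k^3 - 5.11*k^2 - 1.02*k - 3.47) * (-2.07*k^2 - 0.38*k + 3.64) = -1.8837*k^5 + 10.2319*k^4 + 7.3656*k^3 - 11.0299*k^2 - 2.3942*k - 12.6308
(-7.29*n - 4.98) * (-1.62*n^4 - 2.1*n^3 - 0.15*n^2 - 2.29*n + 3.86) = 11.8098*n^5 + 23.3766*n^4 + 11.5515*n^3 + 17.4411*n^2 - 16.7352*n - 19.2228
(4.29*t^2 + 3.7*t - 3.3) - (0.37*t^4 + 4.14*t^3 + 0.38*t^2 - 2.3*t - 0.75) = -0.37*t^4 - 4.14*t^3 + 3.91*t^2 + 6.0*t - 2.55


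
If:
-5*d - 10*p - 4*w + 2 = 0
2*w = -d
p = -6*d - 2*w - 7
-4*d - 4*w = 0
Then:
No Solution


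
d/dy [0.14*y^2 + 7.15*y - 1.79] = 0.28*y + 7.15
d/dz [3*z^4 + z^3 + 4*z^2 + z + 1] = 12*z^3 + 3*z^2 + 8*z + 1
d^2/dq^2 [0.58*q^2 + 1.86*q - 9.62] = 1.16000000000000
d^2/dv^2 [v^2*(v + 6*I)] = 6*v + 12*I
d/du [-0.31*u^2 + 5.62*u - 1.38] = 5.62 - 0.62*u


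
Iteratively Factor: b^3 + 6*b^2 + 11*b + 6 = (b + 1)*(b^2 + 5*b + 6) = (b + 1)*(b + 2)*(b + 3)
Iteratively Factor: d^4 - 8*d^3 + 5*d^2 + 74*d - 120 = (d - 5)*(d^3 - 3*d^2 - 10*d + 24) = (d - 5)*(d + 3)*(d^2 - 6*d + 8) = (d - 5)*(d - 2)*(d + 3)*(d - 4)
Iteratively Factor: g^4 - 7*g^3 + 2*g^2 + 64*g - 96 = (g - 4)*(g^3 - 3*g^2 - 10*g + 24) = (g - 4)^2*(g^2 + g - 6) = (g - 4)^2*(g - 2)*(g + 3)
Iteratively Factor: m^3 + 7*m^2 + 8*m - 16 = (m - 1)*(m^2 + 8*m + 16) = (m - 1)*(m + 4)*(m + 4)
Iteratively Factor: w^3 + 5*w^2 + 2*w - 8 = (w - 1)*(w^2 + 6*w + 8) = (w - 1)*(w + 4)*(w + 2)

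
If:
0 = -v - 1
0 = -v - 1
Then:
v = -1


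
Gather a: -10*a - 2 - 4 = -10*a - 6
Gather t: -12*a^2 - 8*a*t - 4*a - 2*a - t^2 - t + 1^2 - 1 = -12*a^2 - 6*a - t^2 + t*(-8*a - 1)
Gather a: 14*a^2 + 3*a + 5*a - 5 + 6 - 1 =14*a^2 + 8*a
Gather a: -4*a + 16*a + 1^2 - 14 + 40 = 12*a + 27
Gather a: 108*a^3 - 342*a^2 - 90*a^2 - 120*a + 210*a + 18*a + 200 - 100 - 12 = 108*a^3 - 432*a^2 + 108*a + 88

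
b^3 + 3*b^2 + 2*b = b*(b + 1)*(b + 2)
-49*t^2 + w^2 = (-7*t + w)*(7*t + w)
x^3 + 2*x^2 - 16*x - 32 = (x - 4)*(x + 2)*(x + 4)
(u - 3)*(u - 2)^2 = u^3 - 7*u^2 + 16*u - 12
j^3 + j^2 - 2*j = j*(j - 1)*(j + 2)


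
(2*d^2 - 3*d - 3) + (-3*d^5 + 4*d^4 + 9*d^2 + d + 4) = -3*d^5 + 4*d^4 + 11*d^2 - 2*d + 1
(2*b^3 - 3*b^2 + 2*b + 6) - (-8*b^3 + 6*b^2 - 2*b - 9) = 10*b^3 - 9*b^2 + 4*b + 15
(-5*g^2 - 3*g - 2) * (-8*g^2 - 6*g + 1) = 40*g^4 + 54*g^3 + 29*g^2 + 9*g - 2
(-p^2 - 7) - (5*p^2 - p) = -6*p^2 + p - 7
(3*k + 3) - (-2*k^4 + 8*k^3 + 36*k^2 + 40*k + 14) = 2*k^4 - 8*k^3 - 36*k^2 - 37*k - 11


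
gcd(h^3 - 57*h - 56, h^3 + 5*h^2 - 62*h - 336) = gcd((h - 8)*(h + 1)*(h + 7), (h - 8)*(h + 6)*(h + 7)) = h^2 - h - 56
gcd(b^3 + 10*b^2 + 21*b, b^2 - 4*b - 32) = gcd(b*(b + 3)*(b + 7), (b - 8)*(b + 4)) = 1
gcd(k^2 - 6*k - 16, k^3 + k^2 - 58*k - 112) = k^2 - 6*k - 16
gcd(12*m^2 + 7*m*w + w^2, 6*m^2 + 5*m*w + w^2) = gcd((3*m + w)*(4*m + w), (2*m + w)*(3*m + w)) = 3*m + w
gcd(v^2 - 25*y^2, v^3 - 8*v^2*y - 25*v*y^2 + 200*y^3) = -v^2 + 25*y^2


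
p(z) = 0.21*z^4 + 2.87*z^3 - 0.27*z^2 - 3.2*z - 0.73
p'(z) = 0.84*z^3 + 8.61*z^2 - 0.54*z - 3.2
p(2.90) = 72.57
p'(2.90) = 88.13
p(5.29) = 564.10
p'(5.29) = 359.24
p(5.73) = 738.39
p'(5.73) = 434.43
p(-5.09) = -228.95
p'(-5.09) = 111.84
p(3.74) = 174.75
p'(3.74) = 159.16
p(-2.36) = -25.89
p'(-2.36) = 34.99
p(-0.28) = 0.08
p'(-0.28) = -2.39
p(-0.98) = -0.36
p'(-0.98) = 4.81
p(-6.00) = -339.01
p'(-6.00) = 128.56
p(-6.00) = -339.01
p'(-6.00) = 128.56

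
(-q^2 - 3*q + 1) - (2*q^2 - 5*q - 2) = -3*q^2 + 2*q + 3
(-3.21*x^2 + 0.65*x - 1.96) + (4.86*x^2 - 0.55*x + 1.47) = 1.65*x^2 + 0.1*x - 0.49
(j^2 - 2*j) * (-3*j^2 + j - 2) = -3*j^4 + 7*j^3 - 4*j^2 + 4*j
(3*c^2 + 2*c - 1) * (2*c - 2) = 6*c^3 - 2*c^2 - 6*c + 2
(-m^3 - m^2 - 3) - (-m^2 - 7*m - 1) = -m^3 + 7*m - 2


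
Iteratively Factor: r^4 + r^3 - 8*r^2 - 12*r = (r)*(r^3 + r^2 - 8*r - 12) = r*(r + 2)*(r^2 - r - 6) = r*(r + 2)^2*(r - 3)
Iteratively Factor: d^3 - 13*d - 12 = (d + 3)*(d^2 - 3*d - 4) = (d + 1)*(d + 3)*(d - 4)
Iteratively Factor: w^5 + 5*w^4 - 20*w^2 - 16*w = (w)*(w^4 + 5*w^3 - 20*w - 16) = w*(w + 2)*(w^3 + 3*w^2 - 6*w - 8) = w*(w + 2)*(w + 4)*(w^2 - w - 2) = w*(w - 2)*(w + 2)*(w + 4)*(w + 1)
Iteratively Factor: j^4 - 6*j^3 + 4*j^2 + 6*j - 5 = (j - 1)*(j^3 - 5*j^2 - j + 5) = (j - 5)*(j - 1)*(j^2 - 1) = (j - 5)*(j - 1)^2*(j + 1)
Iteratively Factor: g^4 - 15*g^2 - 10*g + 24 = (g + 2)*(g^3 - 2*g^2 - 11*g + 12) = (g + 2)*(g + 3)*(g^2 - 5*g + 4) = (g - 1)*(g + 2)*(g + 3)*(g - 4)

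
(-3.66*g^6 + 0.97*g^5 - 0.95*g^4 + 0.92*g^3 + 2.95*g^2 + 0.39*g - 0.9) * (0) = 0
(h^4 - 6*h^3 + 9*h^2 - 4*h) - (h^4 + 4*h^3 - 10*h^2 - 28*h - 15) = -10*h^3 + 19*h^2 + 24*h + 15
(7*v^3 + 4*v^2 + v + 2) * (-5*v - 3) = -35*v^4 - 41*v^3 - 17*v^2 - 13*v - 6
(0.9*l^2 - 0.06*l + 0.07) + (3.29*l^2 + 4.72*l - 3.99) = 4.19*l^2 + 4.66*l - 3.92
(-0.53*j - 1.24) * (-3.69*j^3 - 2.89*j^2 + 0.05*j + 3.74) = 1.9557*j^4 + 6.1073*j^3 + 3.5571*j^2 - 2.0442*j - 4.6376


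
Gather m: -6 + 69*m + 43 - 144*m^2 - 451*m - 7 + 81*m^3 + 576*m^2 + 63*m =81*m^3 + 432*m^2 - 319*m + 30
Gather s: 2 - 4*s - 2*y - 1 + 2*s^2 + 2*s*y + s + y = 2*s^2 + s*(2*y - 3) - y + 1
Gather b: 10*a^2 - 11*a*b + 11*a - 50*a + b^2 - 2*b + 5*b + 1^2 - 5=10*a^2 - 39*a + b^2 + b*(3 - 11*a) - 4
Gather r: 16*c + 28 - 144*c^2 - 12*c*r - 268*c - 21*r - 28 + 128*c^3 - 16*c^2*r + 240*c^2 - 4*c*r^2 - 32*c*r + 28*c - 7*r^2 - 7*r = 128*c^3 + 96*c^2 - 224*c + r^2*(-4*c - 7) + r*(-16*c^2 - 44*c - 28)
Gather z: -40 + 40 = 0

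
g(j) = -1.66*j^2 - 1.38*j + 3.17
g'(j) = -3.32*j - 1.38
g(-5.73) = -43.43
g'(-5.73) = 17.64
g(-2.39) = -3.01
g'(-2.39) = 6.55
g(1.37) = -1.84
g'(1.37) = -5.93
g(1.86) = -5.14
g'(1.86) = -7.56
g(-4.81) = -28.60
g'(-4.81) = 14.59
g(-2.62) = -4.61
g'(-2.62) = 7.32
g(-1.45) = 1.68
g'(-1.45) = 3.43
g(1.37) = -1.84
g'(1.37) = -5.93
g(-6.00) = -48.31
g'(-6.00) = 18.54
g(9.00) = -143.71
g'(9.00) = -31.26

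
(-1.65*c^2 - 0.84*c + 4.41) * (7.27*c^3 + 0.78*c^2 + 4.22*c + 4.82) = -11.9955*c^5 - 7.3938*c^4 + 24.4425*c^3 - 8.058*c^2 + 14.5614*c + 21.2562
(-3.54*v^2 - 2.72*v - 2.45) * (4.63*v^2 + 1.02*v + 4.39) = -16.3902*v^4 - 16.2044*v^3 - 29.6585*v^2 - 14.4398*v - 10.7555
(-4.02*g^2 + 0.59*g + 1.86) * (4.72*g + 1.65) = -18.9744*g^3 - 3.8482*g^2 + 9.7527*g + 3.069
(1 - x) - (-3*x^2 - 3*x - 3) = 3*x^2 + 2*x + 4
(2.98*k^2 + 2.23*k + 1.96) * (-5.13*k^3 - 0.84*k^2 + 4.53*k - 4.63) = -15.2874*k^5 - 13.9431*k^4 + 1.5714*k^3 - 5.3419*k^2 - 1.4461*k - 9.0748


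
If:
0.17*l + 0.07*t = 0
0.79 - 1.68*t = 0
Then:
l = -0.19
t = 0.47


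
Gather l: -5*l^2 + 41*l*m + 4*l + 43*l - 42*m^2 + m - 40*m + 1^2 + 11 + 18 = -5*l^2 + l*(41*m + 47) - 42*m^2 - 39*m + 30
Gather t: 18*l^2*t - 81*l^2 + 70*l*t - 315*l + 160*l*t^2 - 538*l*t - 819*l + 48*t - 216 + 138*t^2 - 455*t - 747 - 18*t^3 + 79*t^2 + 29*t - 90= -81*l^2 - 1134*l - 18*t^3 + t^2*(160*l + 217) + t*(18*l^2 - 468*l - 378) - 1053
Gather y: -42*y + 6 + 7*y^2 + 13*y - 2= 7*y^2 - 29*y + 4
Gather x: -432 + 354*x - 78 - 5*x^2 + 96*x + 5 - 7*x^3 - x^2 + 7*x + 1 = -7*x^3 - 6*x^2 + 457*x - 504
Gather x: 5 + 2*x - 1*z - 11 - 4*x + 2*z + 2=-2*x + z - 4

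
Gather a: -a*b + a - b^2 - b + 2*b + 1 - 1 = a*(1 - b) - b^2 + b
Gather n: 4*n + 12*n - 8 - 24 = 16*n - 32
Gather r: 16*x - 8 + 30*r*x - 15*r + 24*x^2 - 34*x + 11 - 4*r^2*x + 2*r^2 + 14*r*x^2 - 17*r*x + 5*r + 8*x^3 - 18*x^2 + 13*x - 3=r^2*(2 - 4*x) + r*(14*x^2 + 13*x - 10) + 8*x^3 + 6*x^2 - 5*x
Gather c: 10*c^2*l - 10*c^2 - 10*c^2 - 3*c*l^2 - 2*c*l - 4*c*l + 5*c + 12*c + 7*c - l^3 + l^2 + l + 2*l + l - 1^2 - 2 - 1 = c^2*(10*l - 20) + c*(-3*l^2 - 6*l + 24) - l^3 + l^2 + 4*l - 4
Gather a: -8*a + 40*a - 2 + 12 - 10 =32*a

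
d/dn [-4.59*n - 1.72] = -4.59000000000000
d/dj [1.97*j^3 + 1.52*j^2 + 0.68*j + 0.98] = 5.91*j^2 + 3.04*j + 0.68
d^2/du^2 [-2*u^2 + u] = -4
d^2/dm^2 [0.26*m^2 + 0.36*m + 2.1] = 0.520000000000000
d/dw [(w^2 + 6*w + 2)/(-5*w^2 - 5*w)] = (5*w^2 + 4*w + 2)/(5*w^2*(w^2 + 2*w + 1))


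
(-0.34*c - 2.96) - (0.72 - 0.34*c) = -3.68000000000000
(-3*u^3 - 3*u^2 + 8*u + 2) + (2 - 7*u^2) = -3*u^3 - 10*u^2 + 8*u + 4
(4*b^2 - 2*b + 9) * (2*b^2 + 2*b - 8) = 8*b^4 + 4*b^3 - 18*b^2 + 34*b - 72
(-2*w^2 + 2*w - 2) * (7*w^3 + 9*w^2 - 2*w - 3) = -14*w^5 - 4*w^4 + 8*w^3 - 16*w^2 - 2*w + 6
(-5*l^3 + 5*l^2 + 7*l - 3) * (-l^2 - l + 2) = 5*l^5 - 22*l^3 + 6*l^2 + 17*l - 6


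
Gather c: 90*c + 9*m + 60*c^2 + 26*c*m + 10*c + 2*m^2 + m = 60*c^2 + c*(26*m + 100) + 2*m^2 + 10*m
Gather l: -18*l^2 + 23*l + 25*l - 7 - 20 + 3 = -18*l^2 + 48*l - 24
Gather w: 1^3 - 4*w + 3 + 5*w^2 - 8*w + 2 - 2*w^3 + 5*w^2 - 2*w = -2*w^3 + 10*w^2 - 14*w + 6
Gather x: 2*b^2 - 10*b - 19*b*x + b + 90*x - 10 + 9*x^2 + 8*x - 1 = 2*b^2 - 9*b + 9*x^2 + x*(98 - 19*b) - 11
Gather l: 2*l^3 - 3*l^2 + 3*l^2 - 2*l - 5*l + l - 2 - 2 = 2*l^3 - 6*l - 4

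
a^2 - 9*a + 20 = (a - 5)*(a - 4)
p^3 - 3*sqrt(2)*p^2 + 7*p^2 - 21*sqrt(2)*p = p*(p + 7)*(p - 3*sqrt(2))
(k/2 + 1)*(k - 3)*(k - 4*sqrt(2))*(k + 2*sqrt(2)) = k^4/2 - sqrt(2)*k^3 - k^3/2 - 11*k^2 + sqrt(2)*k^2 + 8*k + 6*sqrt(2)*k + 48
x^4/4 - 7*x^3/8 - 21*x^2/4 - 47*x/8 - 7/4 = (x/4 + 1/2)*(x - 7)*(x + 1/2)*(x + 1)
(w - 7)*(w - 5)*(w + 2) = w^3 - 10*w^2 + 11*w + 70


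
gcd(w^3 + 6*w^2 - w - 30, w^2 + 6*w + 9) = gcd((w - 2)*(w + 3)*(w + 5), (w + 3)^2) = w + 3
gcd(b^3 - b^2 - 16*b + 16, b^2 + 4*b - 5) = b - 1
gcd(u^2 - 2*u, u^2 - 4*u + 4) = u - 2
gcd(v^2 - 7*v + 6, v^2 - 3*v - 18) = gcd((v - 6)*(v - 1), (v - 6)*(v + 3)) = v - 6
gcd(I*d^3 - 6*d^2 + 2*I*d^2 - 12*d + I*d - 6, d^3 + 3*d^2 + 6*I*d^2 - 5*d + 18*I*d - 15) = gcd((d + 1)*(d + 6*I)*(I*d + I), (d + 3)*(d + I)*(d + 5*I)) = 1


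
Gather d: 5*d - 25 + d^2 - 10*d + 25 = d^2 - 5*d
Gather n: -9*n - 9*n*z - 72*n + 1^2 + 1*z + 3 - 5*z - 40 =n*(-9*z - 81) - 4*z - 36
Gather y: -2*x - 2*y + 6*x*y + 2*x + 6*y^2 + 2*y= 6*x*y + 6*y^2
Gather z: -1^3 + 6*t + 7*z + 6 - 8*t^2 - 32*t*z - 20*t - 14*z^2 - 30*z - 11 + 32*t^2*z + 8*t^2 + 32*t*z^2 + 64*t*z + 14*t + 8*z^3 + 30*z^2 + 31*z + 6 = 8*z^3 + z^2*(32*t + 16) + z*(32*t^2 + 32*t + 8)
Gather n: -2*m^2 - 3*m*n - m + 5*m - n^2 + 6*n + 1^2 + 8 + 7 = -2*m^2 + 4*m - n^2 + n*(6 - 3*m) + 16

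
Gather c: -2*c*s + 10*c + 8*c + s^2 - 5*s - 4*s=c*(18 - 2*s) + s^2 - 9*s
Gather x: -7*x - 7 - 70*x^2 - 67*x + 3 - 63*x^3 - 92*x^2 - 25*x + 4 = -63*x^3 - 162*x^2 - 99*x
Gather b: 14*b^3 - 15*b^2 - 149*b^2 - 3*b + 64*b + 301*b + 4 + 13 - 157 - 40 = 14*b^3 - 164*b^2 + 362*b - 180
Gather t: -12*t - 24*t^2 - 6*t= -24*t^2 - 18*t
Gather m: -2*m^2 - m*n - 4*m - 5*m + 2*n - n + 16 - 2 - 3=-2*m^2 + m*(-n - 9) + n + 11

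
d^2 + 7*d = d*(d + 7)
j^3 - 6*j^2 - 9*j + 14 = (j - 7)*(j - 1)*(j + 2)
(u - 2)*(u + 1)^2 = u^3 - 3*u - 2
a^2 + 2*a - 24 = (a - 4)*(a + 6)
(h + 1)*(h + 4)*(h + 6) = h^3 + 11*h^2 + 34*h + 24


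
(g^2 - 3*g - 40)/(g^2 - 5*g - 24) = (g + 5)/(g + 3)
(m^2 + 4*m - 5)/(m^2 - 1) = (m + 5)/(m + 1)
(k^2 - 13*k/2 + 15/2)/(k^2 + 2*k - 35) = (k - 3/2)/(k + 7)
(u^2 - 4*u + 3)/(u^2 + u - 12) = (u - 1)/(u + 4)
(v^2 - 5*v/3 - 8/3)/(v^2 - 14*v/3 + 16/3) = (v + 1)/(v - 2)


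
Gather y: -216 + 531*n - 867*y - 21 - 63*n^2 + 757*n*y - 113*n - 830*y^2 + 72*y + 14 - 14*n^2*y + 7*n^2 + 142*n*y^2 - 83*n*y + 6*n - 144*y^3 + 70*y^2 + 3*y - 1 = -56*n^2 + 424*n - 144*y^3 + y^2*(142*n - 760) + y*(-14*n^2 + 674*n - 792) - 224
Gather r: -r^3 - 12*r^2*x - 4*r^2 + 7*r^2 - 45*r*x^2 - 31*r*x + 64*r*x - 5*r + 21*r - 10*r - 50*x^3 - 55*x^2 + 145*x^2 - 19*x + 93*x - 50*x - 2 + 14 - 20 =-r^3 + r^2*(3 - 12*x) + r*(-45*x^2 + 33*x + 6) - 50*x^3 + 90*x^2 + 24*x - 8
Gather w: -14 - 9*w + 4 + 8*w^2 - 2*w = 8*w^2 - 11*w - 10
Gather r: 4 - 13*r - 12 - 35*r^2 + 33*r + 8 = -35*r^2 + 20*r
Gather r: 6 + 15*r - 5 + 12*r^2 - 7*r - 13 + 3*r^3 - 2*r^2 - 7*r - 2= 3*r^3 + 10*r^2 + r - 14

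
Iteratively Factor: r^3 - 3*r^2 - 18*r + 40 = (r - 5)*(r^2 + 2*r - 8) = (r - 5)*(r + 4)*(r - 2)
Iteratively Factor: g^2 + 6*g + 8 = (g + 4)*(g + 2)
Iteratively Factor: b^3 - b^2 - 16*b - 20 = (b - 5)*(b^2 + 4*b + 4) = (b - 5)*(b + 2)*(b + 2)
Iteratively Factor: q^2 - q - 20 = (q + 4)*(q - 5)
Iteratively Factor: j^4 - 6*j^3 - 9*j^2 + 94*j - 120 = (j + 4)*(j^3 - 10*j^2 + 31*j - 30) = (j - 5)*(j + 4)*(j^2 - 5*j + 6) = (j - 5)*(j - 3)*(j + 4)*(j - 2)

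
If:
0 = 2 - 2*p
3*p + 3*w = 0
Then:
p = 1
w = -1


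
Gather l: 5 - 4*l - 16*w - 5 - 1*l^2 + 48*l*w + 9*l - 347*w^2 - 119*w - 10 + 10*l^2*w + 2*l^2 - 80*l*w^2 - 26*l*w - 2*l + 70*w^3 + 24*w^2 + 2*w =l^2*(10*w + 1) + l*(-80*w^2 + 22*w + 3) + 70*w^3 - 323*w^2 - 133*w - 10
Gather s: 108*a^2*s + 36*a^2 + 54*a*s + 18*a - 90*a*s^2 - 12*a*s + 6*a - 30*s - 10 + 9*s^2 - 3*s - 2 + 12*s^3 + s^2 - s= 36*a^2 + 24*a + 12*s^3 + s^2*(10 - 90*a) + s*(108*a^2 + 42*a - 34) - 12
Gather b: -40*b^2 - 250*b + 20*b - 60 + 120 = -40*b^2 - 230*b + 60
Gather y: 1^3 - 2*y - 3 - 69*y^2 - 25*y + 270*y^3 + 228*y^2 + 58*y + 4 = 270*y^3 + 159*y^2 + 31*y + 2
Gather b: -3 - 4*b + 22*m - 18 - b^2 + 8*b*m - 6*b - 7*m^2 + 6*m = -b^2 + b*(8*m - 10) - 7*m^2 + 28*m - 21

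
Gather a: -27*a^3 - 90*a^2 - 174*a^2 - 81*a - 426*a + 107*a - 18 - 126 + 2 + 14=-27*a^3 - 264*a^2 - 400*a - 128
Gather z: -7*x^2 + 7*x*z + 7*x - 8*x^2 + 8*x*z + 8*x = -15*x^2 + 15*x*z + 15*x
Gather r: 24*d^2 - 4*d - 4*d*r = 24*d^2 - 4*d*r - 4*d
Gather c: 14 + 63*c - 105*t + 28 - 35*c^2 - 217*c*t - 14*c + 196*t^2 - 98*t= -35*c^2 + c*(49 - 217*t) + 196*t^2 - 203*t + 42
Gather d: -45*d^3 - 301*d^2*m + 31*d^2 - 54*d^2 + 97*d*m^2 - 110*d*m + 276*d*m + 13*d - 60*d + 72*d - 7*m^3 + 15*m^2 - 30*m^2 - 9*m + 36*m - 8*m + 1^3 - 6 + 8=-45*d^3 + d^2*(-301*m - 23) + d*(97*m^2 + 166*m + 25) - 7*m^3 - 15*m^2 + 19*m + 3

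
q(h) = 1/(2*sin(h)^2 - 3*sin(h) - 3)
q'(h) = (-4*sin(h)*cos(h) + 3*cos(h))/(2*sin(h)^2 - 3*sin(h) - 3)^2 = (3 - 4*sin(h))*cos(h)/(3*sin(h) + cos(2*h) + 2)^2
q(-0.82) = 3.81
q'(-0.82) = 58.62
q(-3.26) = -0.30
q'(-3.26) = -0.23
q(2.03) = -0.24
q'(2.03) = 0.02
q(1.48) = -0.25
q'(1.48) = -0.01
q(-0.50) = -0.91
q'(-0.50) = 3.55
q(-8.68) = -20.95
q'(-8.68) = -1843.57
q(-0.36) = -0.59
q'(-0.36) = 1.44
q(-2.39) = -52.22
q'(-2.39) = -11418.17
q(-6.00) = -0.27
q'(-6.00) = 0.13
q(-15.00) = -4.92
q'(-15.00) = -102.86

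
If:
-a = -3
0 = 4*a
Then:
No Solution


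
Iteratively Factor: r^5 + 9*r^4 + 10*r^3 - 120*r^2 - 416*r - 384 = (r + 4)*(r^4 + 5*r^3 - 10*r^2 - 80*r - 96) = (r + 4)^2*(r^3 + r^2 - 14*r - 24) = (r + 3)*(r + 4)^2*(r^2 - 2*r - 8) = (r + 2)*(r + 3)*(r + 4)^2*(r - 4)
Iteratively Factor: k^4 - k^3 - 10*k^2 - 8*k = (k)*(k^3 - k^2 - 10*k - 8) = k*(k + 2)*(k^2 - 3*k - 4) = k*(k - 4)*(k + 2)*(k + 1)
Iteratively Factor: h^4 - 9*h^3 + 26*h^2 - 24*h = (h - 2)*(h^3 - 7*h^2 + 12*h) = h*(h - 2)*(h^2 - 7*h + 12) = h*(h - 4)*(h - 2)*(h - 3)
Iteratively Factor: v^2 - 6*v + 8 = (v - 2)*(v - 4)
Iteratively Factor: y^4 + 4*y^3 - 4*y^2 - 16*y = (y)*(y^3 + 4*y^2 - 4*y - 16) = y*(y + 2)*(y^2 + 2*y - 8) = y*(y - 2)*(y + 2)*(y + 4)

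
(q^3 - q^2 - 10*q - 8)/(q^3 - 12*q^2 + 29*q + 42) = (q^2 - 2*q - 8)/(q^2 - 13*q + 42)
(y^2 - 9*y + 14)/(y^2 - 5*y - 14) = (y - 2)/(y + 2)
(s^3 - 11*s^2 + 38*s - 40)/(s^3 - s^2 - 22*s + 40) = (s - 5)/(s + 5)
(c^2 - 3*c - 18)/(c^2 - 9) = (c - 6)/(c - 3)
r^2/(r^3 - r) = r/(r^2 - 1)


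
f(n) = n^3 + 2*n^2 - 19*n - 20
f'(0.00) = -19.00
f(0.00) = -20.00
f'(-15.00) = 596.00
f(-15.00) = -2660.00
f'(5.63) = 98.61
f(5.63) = 114.88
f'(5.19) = 82.57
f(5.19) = 75.06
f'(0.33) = -17.35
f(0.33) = -26.02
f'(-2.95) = -4.69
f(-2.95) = 27.78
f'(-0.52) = -20.27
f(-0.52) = -9.72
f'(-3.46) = 3.07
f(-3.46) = 28.26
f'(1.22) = -9.65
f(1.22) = -38.39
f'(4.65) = 64.47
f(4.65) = 35.44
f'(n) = 3*n^2 + 4*n - 19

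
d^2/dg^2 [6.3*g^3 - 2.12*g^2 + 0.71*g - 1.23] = 37.8*g - 4.24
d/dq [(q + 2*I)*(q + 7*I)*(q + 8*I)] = 3*q^2 + 34*I*q - 86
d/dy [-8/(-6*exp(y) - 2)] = -12*exp(y)/(3*exp(y) + 1)^2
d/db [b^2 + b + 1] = 2*b + 1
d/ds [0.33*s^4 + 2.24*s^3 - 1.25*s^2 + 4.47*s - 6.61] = 1.32*s^3 + 6.72*s^2 - 2.5*s + 4.47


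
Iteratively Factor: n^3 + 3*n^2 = (n)*(n^2 + 3*n) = n^2*(n + 3)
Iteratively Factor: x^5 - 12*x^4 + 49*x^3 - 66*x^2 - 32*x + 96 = (x - 3)*(x^4 - 9*x^3 + 22*x^2 - 32) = (x - 4)*(x - 3)*(x^3 - 5*x^2 + 2*x + 8) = (x - 4)*(x - 3)*(x - 2)*(x^2 - 3*x - 4) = (x - 4)*(x - 3)*(x - 2)*(x + 1)*(x - 4)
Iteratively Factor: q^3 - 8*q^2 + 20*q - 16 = (q - 2)*(q^2 - 6*q + 8) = (q - 2)^2*(q - 4)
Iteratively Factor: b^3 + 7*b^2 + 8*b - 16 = (b + 4)*(b^2 + 3*b - 4) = (b - 1)*(b + 4)*(b + 4)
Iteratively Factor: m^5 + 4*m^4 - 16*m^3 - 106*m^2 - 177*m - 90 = (m + 1)*(m^4 + 3*m^3 - 19*m^2 - 87*m - 90) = (m + 1)*(m + 2)*(m^3 + m^2 - 21*m - 45) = (m + 1)*(m + 2)*(m + 3)*(m^2 - 2*m - 15) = (m - 5)*(m + 1)*(m + 2)*(m + 3)*(m + 3)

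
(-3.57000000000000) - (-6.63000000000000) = 3.06000000000000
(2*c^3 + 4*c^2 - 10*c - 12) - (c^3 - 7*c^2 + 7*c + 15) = c^3 + 11*c^2 - 17*c - 27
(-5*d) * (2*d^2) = -10*d^3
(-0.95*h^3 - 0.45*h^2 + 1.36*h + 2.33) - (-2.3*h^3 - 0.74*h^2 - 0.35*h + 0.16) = 1.35*h^3 + 0.29*h^2 + 1.71*h + 2.17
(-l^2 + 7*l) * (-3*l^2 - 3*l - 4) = 3*l^4 - 18*l^3 - 17*l^2 - 28*l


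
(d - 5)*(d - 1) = d^2 - 6*d + 5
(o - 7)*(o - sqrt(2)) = o^2 - 7*o - sqrt(2)*o + 7*sqrt(2)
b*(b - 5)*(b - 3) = b^3 - 8*b^2 + 15*b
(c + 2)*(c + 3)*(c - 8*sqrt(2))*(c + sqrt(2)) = c^4 - 7*sqrt(2)*c^3 + 5*c^3 - 35*sqrt(2)*c^2 - 10*c^2 - 80*c - 42*sqrt(2)*c - 96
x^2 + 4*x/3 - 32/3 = (x - 8/3)*(x + 4)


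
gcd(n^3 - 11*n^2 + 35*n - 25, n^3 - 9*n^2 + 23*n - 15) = n^2 - 6*n + 5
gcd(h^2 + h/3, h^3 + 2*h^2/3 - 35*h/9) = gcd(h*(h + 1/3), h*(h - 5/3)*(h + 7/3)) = h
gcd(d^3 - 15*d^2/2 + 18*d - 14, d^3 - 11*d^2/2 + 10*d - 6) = d^2 - 4*d + 4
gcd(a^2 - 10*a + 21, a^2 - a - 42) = a - 7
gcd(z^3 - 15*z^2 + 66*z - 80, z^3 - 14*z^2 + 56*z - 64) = z^2 - 10*z + 16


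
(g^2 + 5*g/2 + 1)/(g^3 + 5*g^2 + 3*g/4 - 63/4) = 2*(2*g^2 + 5*g + 2)/(4*g^3 + 20*g^2 + 3*g - 63)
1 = 1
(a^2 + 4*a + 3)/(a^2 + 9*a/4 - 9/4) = 4*(a + 1)/(4*a - 3)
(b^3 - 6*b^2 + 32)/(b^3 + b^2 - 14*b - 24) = (b - 4)/(b + 3)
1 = 1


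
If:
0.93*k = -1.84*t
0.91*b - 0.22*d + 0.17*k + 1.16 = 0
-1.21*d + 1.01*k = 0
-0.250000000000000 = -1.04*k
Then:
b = -1.27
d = 0.20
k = 0.24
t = -0.12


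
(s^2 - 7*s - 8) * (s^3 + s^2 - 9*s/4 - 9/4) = s^5 - 6*s^4 - 69*s^3/4 + 11*s^2/2 + 135*s/4 + 18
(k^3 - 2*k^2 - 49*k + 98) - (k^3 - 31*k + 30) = -2*k^2 - 18*k + 68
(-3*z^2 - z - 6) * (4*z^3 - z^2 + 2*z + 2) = -12*z^5 - z^4 - 29*z^3 - 2*z^2 - 14*z - 12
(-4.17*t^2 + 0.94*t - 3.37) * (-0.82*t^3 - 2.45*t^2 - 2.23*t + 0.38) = 3.4194*t^5 + 9.4457*t^4 + 9.7595*t^3 + 4.5757*t^2 + 7.8723*t - 1.2806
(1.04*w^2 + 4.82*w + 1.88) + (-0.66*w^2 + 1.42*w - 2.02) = 0.38*w^2 + 6.24*w - 0.14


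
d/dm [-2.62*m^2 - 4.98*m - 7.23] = -5.24*m - 4.98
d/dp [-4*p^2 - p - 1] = -8*p - 1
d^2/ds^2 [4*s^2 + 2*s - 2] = 8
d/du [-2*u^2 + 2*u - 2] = 2 - 4*u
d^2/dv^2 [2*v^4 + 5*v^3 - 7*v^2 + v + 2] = 24*v^2 + 30*v - 14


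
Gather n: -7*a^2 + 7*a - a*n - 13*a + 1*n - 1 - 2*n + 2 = -7*a^2 - 6*a + n*(-a - 1) + 1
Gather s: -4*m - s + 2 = -4*m - s + 2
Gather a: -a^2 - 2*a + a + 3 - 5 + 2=-a^2 - a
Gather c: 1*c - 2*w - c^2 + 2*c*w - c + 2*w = -c^2 + 2*c*w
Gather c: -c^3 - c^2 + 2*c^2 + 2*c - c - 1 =-c^3 + c^2 + c - 1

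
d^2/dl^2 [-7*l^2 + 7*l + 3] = -14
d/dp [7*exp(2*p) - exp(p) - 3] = (14*exp(p) - 1)*exp(p)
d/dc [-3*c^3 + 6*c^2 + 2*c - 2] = -9*c^2 + 12*c + 2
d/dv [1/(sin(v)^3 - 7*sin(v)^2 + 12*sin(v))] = (-3*cos(v) + 14/tan(v) - 12*cos(v)/sin(v)^2)/((sin(v) - 4)^2*(sin(v) - 3)^2)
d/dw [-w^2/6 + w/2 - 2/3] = 1/2 - w/3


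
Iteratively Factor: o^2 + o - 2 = (o - 1)*(o + 2)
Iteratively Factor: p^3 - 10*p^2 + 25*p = (p - 5)*(p^2 - 5*p) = p*(p - 5)*(p - 5)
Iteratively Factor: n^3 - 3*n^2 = (n - 3)*(n^2) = n*(n - 3)*(n)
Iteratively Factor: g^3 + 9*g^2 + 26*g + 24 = (g + 2)*(g^2 + 7*g + 12) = (g + 2)*(g + 3)*(g + 4)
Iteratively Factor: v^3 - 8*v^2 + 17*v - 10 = (v - 5)*(v^2 - 3*v + 2) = (v - 5)*(v - 1)*(v - 2)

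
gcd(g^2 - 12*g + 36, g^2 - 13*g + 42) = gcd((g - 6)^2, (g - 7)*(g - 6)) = g - 6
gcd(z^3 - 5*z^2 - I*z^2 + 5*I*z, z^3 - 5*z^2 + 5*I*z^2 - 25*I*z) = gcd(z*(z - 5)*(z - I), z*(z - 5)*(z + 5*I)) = z^2 - 5*z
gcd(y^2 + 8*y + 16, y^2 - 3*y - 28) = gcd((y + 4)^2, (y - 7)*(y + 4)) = y + 4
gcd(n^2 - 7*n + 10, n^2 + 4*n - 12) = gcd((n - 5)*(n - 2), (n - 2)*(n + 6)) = n - 2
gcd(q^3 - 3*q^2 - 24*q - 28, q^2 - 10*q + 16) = 1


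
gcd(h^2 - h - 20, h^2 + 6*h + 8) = h + 4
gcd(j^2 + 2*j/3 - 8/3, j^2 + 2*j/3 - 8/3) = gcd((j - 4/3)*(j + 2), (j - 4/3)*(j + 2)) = j^2 + 2*j/3 - 8/3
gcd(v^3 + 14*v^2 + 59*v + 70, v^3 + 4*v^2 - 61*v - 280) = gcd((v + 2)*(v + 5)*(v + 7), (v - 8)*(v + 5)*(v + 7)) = v^2 + 12*v + 35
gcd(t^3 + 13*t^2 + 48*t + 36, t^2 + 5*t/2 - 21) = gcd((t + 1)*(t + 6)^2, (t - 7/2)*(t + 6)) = t + 6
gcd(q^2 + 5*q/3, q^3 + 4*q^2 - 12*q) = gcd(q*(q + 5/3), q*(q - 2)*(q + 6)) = q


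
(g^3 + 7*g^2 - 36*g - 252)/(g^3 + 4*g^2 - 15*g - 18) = (g^2 + g - 42)/(g^2 - 2*g - 3)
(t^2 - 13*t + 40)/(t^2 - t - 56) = (t - 5)/(t + 7)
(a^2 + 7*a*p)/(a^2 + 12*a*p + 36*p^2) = a*(a + 7*p)/(a^2 + 12*a*p + 36*p^2)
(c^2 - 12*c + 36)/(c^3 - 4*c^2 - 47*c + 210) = (c - 6)/(c^2 + 2*c - 35)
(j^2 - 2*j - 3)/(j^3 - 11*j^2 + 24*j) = (j + 1)/(j*(j - 8))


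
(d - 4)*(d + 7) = d^2 + 3*d - 28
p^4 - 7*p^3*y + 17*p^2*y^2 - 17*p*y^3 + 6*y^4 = (p - 3*y)*(p - 2*y)*(p - y)^2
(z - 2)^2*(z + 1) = z^3 - 3*z^2 + 4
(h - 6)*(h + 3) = h^2 - 3*h - 18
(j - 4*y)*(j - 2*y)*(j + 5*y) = j^3 - j^2*y - 22*j*y^2 + 40*y^3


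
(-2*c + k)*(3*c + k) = -6*c^2 + c*k + k^2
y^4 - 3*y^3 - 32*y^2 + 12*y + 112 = (y - 7)*(y - 2)*(y + 2)*(y + 4)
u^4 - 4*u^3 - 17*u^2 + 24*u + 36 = (u - 6)*(u - 2)*(u + 1)*(u + 3)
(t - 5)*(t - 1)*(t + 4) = t^3 - 2*t^2 - 19*t + 20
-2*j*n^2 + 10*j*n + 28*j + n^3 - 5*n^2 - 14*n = (-2*j + n)*(n - 7)*(n + 2)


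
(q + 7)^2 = q^2 + 14*q + 49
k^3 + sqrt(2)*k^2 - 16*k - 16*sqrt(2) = (k - 4)*(k + 4)*(k + sqrt(2))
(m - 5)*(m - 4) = m^2 - 9*m + 20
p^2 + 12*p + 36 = (p + 6)^2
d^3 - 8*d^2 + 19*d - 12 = (d - 4)*(d - 3)*(d - 1)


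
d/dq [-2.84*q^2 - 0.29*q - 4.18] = -5.68*q - 0.29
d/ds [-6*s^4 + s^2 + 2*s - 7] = -24*s^3 + 2*s + 2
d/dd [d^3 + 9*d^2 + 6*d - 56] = 3*d^2 + 18*d + 6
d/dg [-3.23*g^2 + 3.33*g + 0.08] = 3.33 - 6.46*g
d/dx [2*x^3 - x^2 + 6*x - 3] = 6*x^2 - 2*x + 6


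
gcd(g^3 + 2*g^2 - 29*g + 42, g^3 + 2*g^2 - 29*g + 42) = g^3 + 2*g^2 - 29*g + 42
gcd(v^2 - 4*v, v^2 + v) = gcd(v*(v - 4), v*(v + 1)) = v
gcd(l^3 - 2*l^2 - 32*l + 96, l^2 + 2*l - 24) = l^2 + 2*l - 24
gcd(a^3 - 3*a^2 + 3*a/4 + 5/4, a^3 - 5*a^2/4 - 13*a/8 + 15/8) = a - 1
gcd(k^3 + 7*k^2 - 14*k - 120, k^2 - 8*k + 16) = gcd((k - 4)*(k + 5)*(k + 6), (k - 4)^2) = k - 4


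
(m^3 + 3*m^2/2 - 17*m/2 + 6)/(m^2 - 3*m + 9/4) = 2*(m^2 + 3*m - 4)/(2*m - 3)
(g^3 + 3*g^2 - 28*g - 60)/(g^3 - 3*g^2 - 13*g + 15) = (g^2 + 8*g + 12)/(g^2 + 2*g - 3)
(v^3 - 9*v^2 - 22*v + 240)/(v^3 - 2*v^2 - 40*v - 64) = (v^2 - v - 30)/(v^2 + 6*v + 8)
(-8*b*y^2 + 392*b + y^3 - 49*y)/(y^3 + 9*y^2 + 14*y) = (-8*b*y + 56*b + y^2 - 7*y)/(y*(y + 2))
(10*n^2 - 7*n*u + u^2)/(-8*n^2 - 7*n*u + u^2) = (-10*n^2 + 7*n*u - u^2)/(8*n^2 + 7*n*u - u^2)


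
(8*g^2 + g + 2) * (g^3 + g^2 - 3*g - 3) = 8*g^5 + 9*g^4 - 21*g^3 - 25*g^2 - 9*g - 6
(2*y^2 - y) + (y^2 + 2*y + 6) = 3*y^2 + y + 6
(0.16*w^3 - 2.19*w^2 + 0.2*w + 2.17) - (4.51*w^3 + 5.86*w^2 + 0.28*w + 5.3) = -4.35*w^3 - 8.05*w^2 - 0.08*w - 3.13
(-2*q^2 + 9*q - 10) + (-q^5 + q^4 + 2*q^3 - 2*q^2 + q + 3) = -q^5 + q^4 + 2*q^3 - 4*q^2 + 10*q - 7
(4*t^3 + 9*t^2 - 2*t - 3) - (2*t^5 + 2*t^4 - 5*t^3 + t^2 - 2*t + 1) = -2*t^5 - 2*t^4 + 9*t^3 + 8*t^2 - 4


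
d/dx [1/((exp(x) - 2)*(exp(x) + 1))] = (1 - 2*exp(x))*exp(x)/(exp(4*x) - 2*exp(3*x) - 3*exp(2*x) + 4*exp(x) + 4)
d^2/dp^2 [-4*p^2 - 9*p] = -8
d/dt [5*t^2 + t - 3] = 10*t + 1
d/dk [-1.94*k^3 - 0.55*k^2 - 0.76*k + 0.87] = -5.82*k^2 - 1.1*k - 0.76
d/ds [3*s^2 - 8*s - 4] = 6*s - 8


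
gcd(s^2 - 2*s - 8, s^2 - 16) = s - 4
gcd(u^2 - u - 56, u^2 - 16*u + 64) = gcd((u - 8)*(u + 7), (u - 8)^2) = u - 8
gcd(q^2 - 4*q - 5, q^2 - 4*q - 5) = q^2 - 4*q - 5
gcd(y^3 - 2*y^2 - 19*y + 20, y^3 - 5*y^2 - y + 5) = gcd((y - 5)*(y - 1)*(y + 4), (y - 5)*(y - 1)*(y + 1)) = y^2 - 6*y + 5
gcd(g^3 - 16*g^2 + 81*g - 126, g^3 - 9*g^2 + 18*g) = g^2 - 9*g + 18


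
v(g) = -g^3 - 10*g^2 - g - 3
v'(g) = -3*g^2 - 20*g - 1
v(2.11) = -59.02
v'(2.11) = -56.56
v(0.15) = -3.38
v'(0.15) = -4.07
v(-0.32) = -3.67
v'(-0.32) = 5.09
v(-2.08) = -35.19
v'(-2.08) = 27.62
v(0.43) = -5.36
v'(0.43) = -10.15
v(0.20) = -3.61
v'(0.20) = -5.12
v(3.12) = -133.84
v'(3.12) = -92.60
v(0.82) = -11.10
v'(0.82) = -19.42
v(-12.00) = 297.00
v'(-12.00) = -193.00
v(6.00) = -585.00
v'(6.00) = -229.00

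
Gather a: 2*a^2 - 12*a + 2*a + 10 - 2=2*a^2 - 10*a + 8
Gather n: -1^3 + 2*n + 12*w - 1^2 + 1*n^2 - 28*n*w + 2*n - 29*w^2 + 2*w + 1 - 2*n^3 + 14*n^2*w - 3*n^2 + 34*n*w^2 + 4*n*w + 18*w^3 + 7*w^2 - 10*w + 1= -2*n^3 + n^2*(14*w - 2) + n*(34*w^2 - 24*w + 4) + 18*w^3 - 22*w^2 + 4*w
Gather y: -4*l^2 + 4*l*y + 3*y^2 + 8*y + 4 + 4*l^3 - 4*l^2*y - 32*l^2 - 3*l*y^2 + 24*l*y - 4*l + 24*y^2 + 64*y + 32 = 4*l^3 - 36*l^2 - 4*l + y^2*(27 - 3*l) + y*(-4*l^2 + 28*l + 72) + 36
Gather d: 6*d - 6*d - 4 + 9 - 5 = 0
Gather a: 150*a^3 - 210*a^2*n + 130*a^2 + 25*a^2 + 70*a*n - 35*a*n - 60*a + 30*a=150*a^3 + a^2*(155 - 210*n) + a*(35*n - 30)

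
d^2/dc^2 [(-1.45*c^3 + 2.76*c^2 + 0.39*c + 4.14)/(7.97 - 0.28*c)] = (0.22736*c^3 - 19.41492*c^2 + 552.63183*c - 353.025168)/(0.021952*c^3 - 1.874544*c^2 + 53.357556*c - 506.261573)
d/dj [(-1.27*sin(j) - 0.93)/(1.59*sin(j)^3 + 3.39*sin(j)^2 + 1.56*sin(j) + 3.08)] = (4.0386*sin(j)^3 + 8.7414*sin(j)^2 + 6.3054*sin(j) - 2.4608)*cos(j)/(2.5281*sin(j)^6 + 10.7802*sin(j)^5 + 16.4529*sin(j)^4 + 20.3712*sin(j)^3 + 23.316*sin(j)^2 + 9.6096*sin(j) + 9.4864)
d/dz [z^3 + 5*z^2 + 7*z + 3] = 3*z^2 + 10*z + 7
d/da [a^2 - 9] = 2*a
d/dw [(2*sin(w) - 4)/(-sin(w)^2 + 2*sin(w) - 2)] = 2*(sin(w)^2 - 4*sin(w) + 2)*cos(w)/(sin(w)^2 - 2*sin(w) + 2)^2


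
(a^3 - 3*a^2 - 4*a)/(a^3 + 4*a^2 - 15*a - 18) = a*(a - 4)/(a^2 + 3*a - 18)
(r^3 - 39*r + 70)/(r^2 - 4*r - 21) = (-r^3 + 39*r - 70)/(-r^2 + 4*r + 21)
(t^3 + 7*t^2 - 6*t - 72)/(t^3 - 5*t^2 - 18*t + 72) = (t + 6)/(t - 6)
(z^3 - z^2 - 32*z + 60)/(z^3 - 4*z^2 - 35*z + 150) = (z - 2)/(z - 5)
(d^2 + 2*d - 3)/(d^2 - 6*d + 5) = (d + 3)/(d - 5)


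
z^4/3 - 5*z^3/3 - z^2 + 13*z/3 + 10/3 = (z/3 + 1/3)*(z - 5)*(z - 2)*(z + 1)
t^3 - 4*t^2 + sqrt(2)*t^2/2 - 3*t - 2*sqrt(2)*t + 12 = (t - 4)*(t - sqrt(2))*(t + 3*sqrt(2)/2)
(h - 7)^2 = h^2 - 14*h + 49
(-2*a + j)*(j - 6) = -2*a*j + 12*a + j^2 - 6*j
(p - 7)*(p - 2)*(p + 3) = p^3 - 6*p^2 - 13*p + 42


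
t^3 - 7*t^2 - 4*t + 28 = (t - 7)*(t - 2)*(t + 2)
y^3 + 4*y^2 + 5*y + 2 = (y + 1)^2*(y + 2)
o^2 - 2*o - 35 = (o - 7)*(o + 5)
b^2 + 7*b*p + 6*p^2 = (b + p)*(b + 6*p)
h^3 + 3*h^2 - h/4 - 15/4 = (h - 1)*(h + 3/2)*(h + 5/2)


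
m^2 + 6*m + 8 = (m + 2)*(m + 4)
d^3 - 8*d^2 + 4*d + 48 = (d - 6)*(d - 4)*(d + 2)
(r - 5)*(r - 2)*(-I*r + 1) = -I*r^3 + r^2 + 7*I*r^2 - 7*r - 10*I*r + 10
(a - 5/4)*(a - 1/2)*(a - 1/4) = a^3 - 2*a^2 + 17*a/16 - 5/32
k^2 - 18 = (k - 3*sqrt(2))*(k + 3*sqrt(2))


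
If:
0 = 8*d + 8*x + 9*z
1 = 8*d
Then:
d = 1/8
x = -9*z/8 - 1/8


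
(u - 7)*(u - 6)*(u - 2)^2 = u^4 - 17*u^3 + 98*u^2 - 220*u + 168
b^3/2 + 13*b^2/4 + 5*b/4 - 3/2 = (b/2 + 1/2)*(b - 1/2)*(b + 6)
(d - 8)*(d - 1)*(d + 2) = d^3 - 7*d^2 - 10*d + 16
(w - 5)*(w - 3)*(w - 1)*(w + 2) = w^4 - 7*w^3 + 5*w^2 + 31*w - 30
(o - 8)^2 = o^2 - 16*o + 64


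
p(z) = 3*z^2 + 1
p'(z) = 6*z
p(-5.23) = 83.06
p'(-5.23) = -31.38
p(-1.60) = 8.68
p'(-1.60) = -9.60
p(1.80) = 10.72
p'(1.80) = 10.80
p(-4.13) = 52.17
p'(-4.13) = -24.78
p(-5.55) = 93.41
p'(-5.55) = -33.30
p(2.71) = 23.03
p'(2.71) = 16.26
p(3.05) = 28.91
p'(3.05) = 18.30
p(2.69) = 22.71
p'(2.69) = 16.14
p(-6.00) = 109.00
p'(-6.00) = -36.00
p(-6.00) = 109.00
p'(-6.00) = -36.00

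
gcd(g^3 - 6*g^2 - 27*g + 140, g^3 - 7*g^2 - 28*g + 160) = g^2 + g - 20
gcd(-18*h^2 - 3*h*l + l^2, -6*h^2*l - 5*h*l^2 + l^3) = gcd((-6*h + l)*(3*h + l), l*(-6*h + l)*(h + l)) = 6*h - l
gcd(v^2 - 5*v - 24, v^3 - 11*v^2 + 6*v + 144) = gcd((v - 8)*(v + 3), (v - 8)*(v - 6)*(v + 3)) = v^2 - 5*v - 24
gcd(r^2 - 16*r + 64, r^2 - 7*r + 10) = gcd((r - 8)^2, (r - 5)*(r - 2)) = 1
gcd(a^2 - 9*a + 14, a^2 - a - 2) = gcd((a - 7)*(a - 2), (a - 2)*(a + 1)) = a - 2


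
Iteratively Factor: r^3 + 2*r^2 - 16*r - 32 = (r + 2)*(r^2 - 16) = (r - 4)*(r + 2)*(r + 4)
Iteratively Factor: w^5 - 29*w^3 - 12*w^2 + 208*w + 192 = (w + 1)*(w^4 - w^3 - 28*w^2 + 16*w + 192) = (w + 1)*(w + 4)*(w^3 - 5*w^2 - 8*w + 48) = (w - 4)*(w + 1)*(w + 4)*(w^2 - w - 12) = (w - 4)^2*(w + 1)*(w + 4)*(w + 3)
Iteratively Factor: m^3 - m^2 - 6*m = (m - 3)*(m^2 + 2*m) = m*(m - 3)*(m + 2)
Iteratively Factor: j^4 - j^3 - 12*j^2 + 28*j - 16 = (j - 2)*(j^3 + j^2 - 10*j + 8) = (j - 2)^2*(j^2 + 3*j - 4) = (j - 2)^2*(j + 4)*(j - 1)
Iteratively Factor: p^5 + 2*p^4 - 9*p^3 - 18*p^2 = (p - 3)*(p^4 + 5*p^3 + 6*p^2) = (p - 3)*(p + 2)*(p^3 + 3*p^2) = (p - 3)*(p + 2)*(p + 3)*(p^2) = p*(p - 3)*(p + 2)*(p + 3)*(p)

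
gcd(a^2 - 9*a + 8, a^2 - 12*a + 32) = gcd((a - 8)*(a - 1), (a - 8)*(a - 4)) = a - 8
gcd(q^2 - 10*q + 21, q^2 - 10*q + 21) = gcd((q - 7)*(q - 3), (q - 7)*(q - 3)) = q^2 - 10*q + 21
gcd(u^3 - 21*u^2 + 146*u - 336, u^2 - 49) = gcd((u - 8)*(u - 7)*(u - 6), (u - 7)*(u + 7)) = u - 7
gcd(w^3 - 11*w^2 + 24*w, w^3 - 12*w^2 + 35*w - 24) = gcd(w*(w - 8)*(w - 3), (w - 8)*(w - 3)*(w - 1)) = w^2 - 11*w + 24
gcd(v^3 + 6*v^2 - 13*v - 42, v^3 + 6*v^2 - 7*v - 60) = v - 3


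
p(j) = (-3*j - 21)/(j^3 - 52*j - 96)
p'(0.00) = -0.09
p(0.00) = 0.22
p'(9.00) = 0.32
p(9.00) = -0.29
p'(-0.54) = -0.17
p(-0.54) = 0.28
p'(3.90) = 0.01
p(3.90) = 0.14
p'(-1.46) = -1.28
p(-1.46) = 0.72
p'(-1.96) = -234.37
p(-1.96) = 9.39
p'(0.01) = -0.09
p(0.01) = 0.22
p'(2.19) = -0.01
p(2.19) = 0.14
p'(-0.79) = -0.25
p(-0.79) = 0.34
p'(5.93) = 0.07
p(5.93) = 0.20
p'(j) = (52 - 3*j^2)*(-3*j - 21)/(j^3 - 52*j - 96)^2 - 3/(j^3 - 52*j - 96)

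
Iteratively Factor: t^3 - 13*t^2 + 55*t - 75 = (t - 5)*(t^2 - 8*t + 15) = (t - 5)*(t - 3)*(t - 5)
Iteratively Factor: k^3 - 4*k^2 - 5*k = (k + 1)*(k^2 - 5*k) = (k - 5)*(k + 1)*(k)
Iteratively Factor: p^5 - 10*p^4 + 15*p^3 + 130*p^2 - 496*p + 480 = (p - 5)*(p^4 - 5*p^3 - 10*p^2 + 80*p - 96) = (p - 5)*(p - 2)*(p^3 - 3*p^2 - 16*p + 48) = (p - 5)*(p - 3)*(p - 2)*(p^2 - 16) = (p - 5)*(p - 3)*(p - 2)*(p + 4)*(p - 4)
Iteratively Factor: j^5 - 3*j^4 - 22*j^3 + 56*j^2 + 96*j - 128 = (j - 1)*(j^4 - 2*j^3 - 24*j^2 + 32*j + 128) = (j - 1)*(j + 2)*(j^3 - 4*j^2 - 16*j + 64) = (j - 1)*(j + 2)*(j + 4)*(j^2 - 8*j + 16) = (j - 4)*(j - 1)*(j + 2)*(j + 4)*(j - 4)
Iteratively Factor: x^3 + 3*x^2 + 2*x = (x)*(x^2 + 3*x + 2) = x*(x + 1)*(x + 2)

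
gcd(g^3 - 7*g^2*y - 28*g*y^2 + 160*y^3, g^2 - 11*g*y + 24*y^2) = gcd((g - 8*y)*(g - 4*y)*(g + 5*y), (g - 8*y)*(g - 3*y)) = -g + 8*y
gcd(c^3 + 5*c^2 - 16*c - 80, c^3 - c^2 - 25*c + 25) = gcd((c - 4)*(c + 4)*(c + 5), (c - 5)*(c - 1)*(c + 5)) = c + 5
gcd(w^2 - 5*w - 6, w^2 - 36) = w - 6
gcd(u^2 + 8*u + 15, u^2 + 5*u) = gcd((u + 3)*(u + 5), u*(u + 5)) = u + 5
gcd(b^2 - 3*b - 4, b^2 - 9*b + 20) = b - 4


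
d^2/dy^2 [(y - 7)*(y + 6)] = 2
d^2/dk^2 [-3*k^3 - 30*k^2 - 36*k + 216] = -18*k - 60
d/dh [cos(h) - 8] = -sin(h)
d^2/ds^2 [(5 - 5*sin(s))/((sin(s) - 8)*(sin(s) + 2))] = 5*(sin(s)^5 + 2*sin(s)^4 + 112*sin(s)^3 - 190*sin(s)^2 + 220*sin(s) + 296)/((sin(s) - 8)^3*(sin(s) + 2)^3)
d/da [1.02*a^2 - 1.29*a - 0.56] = 2.04*a - 1.29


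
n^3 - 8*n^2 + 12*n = n*(n - 6)*(n - 2)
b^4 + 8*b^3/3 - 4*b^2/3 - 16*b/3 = b*(b - 4/3)*(b + 2)^2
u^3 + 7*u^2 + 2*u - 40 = (u - 2)*(u + 4)*(u + 5)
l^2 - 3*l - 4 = (l - 4)*(l + 1)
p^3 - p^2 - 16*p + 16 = (p - 4)*(p - 1)*(p + 4)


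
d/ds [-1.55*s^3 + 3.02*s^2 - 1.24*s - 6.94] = -4.65*s^2 + 6.04*s - 1.24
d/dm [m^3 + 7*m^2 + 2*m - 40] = 3*m^2 + 14*m + 2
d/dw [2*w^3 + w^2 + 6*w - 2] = 6*w^2 + 2*w + 6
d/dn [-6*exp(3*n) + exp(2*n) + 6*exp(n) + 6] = 2*(-9*exp(2*n) + exp(n) + 3)*exp(n)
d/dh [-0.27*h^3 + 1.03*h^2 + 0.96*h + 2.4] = -0.81*h^2 + 2.06*h + 0.96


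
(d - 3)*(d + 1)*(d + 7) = d^3 + 5*d^2 - 17*d - 21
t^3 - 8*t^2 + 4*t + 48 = (t - 6)*(t - 4)*(t + 2)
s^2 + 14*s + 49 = (s + 7)^2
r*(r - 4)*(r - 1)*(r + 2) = r^4 - 3*r^3 - 6*r^2 + 8*r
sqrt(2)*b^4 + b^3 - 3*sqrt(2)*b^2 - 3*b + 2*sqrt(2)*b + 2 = (b - 1)^2*(b + 2)*(sqrt(2)*b + 1)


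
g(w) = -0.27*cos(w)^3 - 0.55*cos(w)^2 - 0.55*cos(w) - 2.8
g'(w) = 0.81*sin(w)*cos(w)^2 + 1.1*sin(w)*cos(w) + 0.55*sin(w)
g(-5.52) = -3.59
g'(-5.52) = 1.22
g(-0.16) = -4.14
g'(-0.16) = -0.39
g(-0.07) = -4.16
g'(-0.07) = -0.17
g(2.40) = -2.59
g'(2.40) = 0.12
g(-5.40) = -3.44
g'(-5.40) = 1.22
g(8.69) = -2.58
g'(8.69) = 0.12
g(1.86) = -2.68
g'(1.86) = 0.29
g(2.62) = -2.56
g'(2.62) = 0.10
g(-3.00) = -2.53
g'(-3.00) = -0.04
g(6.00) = -4.07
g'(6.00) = -0.66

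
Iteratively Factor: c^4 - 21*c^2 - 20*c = (c)*(c^3 - 21*c - 20) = c*(c - 5)*(c^2 + 5*c + 4) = c*(c - 5)*(c + 4)*(c + 1)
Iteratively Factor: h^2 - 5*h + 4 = (h - 1)*(h - 4)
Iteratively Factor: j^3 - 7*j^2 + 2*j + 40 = (j - 4)*(j^2 - 3*j - 10) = (j - 5)*(j - 4)*(j + 2)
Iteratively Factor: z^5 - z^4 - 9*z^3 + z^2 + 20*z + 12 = (z + 2)*(z^4 - 3*z^3 - 3*z^2 + 7*z + 6) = (z - 3)*(z + 2)*(z^3 - 3*z - 2) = (z - 3)*(z - 2)*(z + 2)*(z^2 + 2*z + 1) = (z - 3)*(z - 2)*(z + 1)*(z + 2)*(z + 1)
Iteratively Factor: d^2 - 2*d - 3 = (d + 1)*(d - 3)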